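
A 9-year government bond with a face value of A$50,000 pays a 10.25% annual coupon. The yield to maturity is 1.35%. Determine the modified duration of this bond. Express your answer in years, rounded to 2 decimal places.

Periodic yield y = 0.0135. First find Macaulay duration:
  t   CF        PV=CF/(1+0.0135)^t    t·PV
  1     5,125.00     5,056.7341     5,056.7341
  2     5,125.00     4,989.3775     9,978.7550
  3     5,125.00     4,922.9181    14,768.7543
  4     5,125.00     4,857.3440    19,429.3758
  5     5,125.00     4,792.6433    23,963.2164
  6     5,125.00     4,728.8044    28,372.8265
  7     5,125.00     4,665.8159    32,660.7113
  8     5,125.00     4,603.6664    36,829.3312
  9    55,125.00    48,857.9033   439,721.1293
  Σ                 87,475.2069   610,780.8338
P = 87,475.2069; Macaulay duration = 610,780.8338 / 87,475.2069 = 6.98233 years.
Modified duration = D_Mac / (1 + y) = 6.98233 / 1.0135 = 6.88932 years.

6.89 years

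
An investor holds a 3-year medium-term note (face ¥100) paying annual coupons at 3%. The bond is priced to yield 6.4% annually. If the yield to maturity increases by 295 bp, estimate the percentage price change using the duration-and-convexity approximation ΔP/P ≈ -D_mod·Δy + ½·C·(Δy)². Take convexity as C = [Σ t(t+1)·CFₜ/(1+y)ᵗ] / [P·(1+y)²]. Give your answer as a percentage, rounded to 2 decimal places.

With y = 0.064:
  t   CF        PV=CF/(1+0.064)^t    t·PV        t(t+1)·PV
  1         3.00         2.8195         2.8195           5.6391
  2         3.00         2.6500         5.2999          15.8997
  3       103.00        85.5091       256.5273       1,026.1092
  Σ                     90.9786       264.6468       1,047.6480
P = 90.9786; D_Mac = 2.90889 yrs; D_mod = 2.73392 yrs; C = 10.17168.
Duration effect: -2.73392 × (+0.0295) = -0.080651
Convexity effect: 0.5 × 10.17168 × (0.0295)² = +0.0044260
ΔP/P ≈ -0.080651 + 0.0044260 = -0.076225 = -7.6225%.

-7.62%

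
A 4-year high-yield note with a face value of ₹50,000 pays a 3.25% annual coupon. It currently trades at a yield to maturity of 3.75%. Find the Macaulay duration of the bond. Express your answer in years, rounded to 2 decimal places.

3.81 years

Periodic yield y = 0.0375. Discount each cash flow and weight by its year:
  t   CF        PV=CF/(1+0.0375)^t    t·PV
  1     1,625.00     1,566.2651     1,566.2651
  2     1,625.00     1,509.6531     3,019.3061
  3     1,625.00     1,455.0873     4,365.2619
  4    51,625.00    44,556.1485   178,224.5942
  Σ                 49,087.1540   187,175.4273
Price P = Σ PV = 49,087.1540.
Macaulay duration = Σ(t·PV) / P = 187,175.4273 / 49,087.1540 = 3.81312 years.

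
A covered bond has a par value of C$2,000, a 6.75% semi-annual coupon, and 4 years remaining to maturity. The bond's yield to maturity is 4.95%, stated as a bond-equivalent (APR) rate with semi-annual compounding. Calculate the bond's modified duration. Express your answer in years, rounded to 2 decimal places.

3.50 years

Periodic yield y = 0.02475. First find Macaulay duration:
  t   CF        PV=CF/(1+0.02475)^t    t·PV
  1        67.50        65.8697        65.8697
  2        67.50        64.2788       128.5576
  3        67.50        62.7263       188.1790
  4        67.50        61.2114       244.8455
  5        67.50        59.7330       298.6649
  6        67.50        58.2903       349.7417
  7        67.50        56.8824       398.1771
  8     2,067.50     1,700.2082    13,601.6655
  Σ                  2,129.2002    15,275.7011
P = 2,129.2002; Macaulay duration = 15,275.7011 / 2,129.2002 = 7.17438 half-year periods = 3.58719 years.
Modified duration = D_Mac / (1 + y) = 3.58719 / 1.02475 = 3.50055 years.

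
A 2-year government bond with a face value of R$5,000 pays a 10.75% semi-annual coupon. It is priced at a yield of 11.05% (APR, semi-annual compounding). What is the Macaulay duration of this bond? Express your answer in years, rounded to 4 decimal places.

1.8517 years

Periodic yield y = 0.05525. Discount each cash flow and weight by its period:
  t   CF        PV=CF/(1+0.05525)^t    t·PV
  1       268.75       254.6790       254.6790
  2       268.75       241.3447       482.6894
  3       268.75       228.7085       686.1256
  4     5,268.75     4,248.9943    16,995.9772
  Σ                  4,973.7265    18,419.4712
Price P = Σ PV = 4,973.7265.
Macaulay duration = Σ(t·PV) / P = 18,419.4712 / 4,973.7265 = 3.70335 half-year periods.
In years: 3.70335 / 2 = 1.85168 years.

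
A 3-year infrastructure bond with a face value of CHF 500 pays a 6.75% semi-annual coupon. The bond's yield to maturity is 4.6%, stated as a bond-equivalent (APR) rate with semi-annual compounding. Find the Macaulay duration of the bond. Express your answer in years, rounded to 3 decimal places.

Periodic yield y = 0.023. Discount each cash flow and weight by its period:
  t   CF        PV=CF/(1+0.023)^t    t·PV
  1       16.875        16.4956        16.4956
  2       16.875        16.1247        32.2495
  3       16.875        15.7622        47.2866
  4       16.875        15.4078        61.6313
  5       16.875        15.0614        75.3070
  6      516.875       450.9535     2,705.7208
  Σ                    529.8052     2,938.6908
Price P = Σ PV = 529.8052.
Macaulay duration = Σ(t·PV) / P = 2,938.6908 / 529.8052 = 5.54674 half-year periods.
In years: 5.54674 / 2 = 2.77337 years.

2.773 years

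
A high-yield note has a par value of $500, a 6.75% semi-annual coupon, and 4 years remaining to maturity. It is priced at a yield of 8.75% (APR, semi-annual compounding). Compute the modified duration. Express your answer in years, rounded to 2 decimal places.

Periodic yield y = 0.04375. First find Macaulay duration:
  t   CF        PV=CF/(1+0.04375)^t    t·PV
  1       16.875        16.1677        16.1677
  2       16.875        15.4900        30.9800
  3       16.875        14.8407        44.5221
  4       16.875        14.2186        56.8745
  5       16.875        13.6226        68.1132
  6       16.875        13.0516        78.3098
  7       16.875        12.5046        87.5319
  8      516.875       366.9557     2,935.6455
  Σ                    466.8515     3,318.1446
P = 466.8515; Macaulay duration = 3,318.1446 / 466.8515 = 7.10749 half-year periods = 3.55375 years.
Modified duration = D_Mac / (1 + y) = 3.55375 / 1.04375 = 3.40479 years.

3.40 years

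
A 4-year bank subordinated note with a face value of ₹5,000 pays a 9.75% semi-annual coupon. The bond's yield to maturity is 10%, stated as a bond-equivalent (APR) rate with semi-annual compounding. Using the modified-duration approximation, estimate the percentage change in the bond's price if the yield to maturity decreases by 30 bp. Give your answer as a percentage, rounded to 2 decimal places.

Periodic yield y = 0.05. Modified duration first:
  t   CF        PV=CF/(1+0.05)^t    t·PV
  1       243.75       232.1429       232.1429
  2       243.75       221.0884       442.1769
  3       243.75       210.5604       631.6812
  4       243.75       200.5337       802.1349
  5       243.75       190.9845       954.9225
  6       243.75       181.8900     1,091.3400
  7       243.75       173.2286     1,212.6000
  8     5,243.75     3,549.1764    28,393.4112
  Σ                  4,959.6049    33,760.4097
P = 4,959.6049; D_Mac = 6.80708 half-year periods = 3.40354 yrs; D_mod = 3.40354/(1+0.05) = 3.24146 yrs.
ΔP/P ≈ -D_mod · Δy = -3.24146 × (-0.003) = +0.009724 = +0.9724%.

+0.97%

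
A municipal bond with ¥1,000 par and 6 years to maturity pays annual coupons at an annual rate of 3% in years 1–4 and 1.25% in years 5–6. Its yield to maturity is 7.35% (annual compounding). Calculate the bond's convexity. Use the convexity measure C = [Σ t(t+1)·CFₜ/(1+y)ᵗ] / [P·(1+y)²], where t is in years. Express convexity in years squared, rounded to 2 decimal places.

With y = 0.0735:
  t   CF        PV=CF/(1+0.0735)^t    t·PV        t(t+1)·PV
  1        30.00        27.9460        27.9460          55.8919
  2        30.00        26.0326        52.0652         156.1955
  3        30.00        24.2502        72.7506         291.0023
  4        30.00        22.5898        90.3593         451.7967
  5        12.50         8.7680        43.8399         263.0395
  6     1,012.50       661.5806     3,969.4834      27,786.3838
  Σ                    771.1671     4,256.4443      29,004.3097
P = 771.1671.
Convexity = Σ t(t+1)·PV / [P·(1+y)²] = 29,004.3097 / (771.1671 × 1.152402) = 32.63698.

32.64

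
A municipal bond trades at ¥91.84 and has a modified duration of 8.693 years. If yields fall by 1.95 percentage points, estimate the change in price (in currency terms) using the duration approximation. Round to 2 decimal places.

+¥15.57

Duration approximation: ΔP/P ≈ -D_mod · Δy = -8.693 × (-0.0195) = +0.1695135.
ΔP ≈ 91.84 × (+0.1695135) = +15.56811984.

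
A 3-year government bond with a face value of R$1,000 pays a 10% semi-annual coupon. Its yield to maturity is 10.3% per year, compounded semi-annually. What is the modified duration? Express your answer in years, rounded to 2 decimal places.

Periodic yield y = 0.0515. First find Macaulay duration:
  t   CF        PV=CF/(1+0.0515)^t    t·PV
  1        50.00        47.5511        47.5511
  2        50.00        45.2222        90.4444
  3        50.00        43.0073       129.0219
  4        50.00        40.9009       163.6036
  5        50.00        38.8977       194.4884
  6     1,050.00       776.8437     4,661.0621
  Σ                    992.4228     5,286.1714
P = 992.4228; Macaulay duration = 5,286.1714 / 992.4228 = 5.32653 half-year periods = 2.66327 years.
Modified duration = D_Mac / (1 + y) = 2.66327 / 1.0515 = 2.53283 years.

2.53 years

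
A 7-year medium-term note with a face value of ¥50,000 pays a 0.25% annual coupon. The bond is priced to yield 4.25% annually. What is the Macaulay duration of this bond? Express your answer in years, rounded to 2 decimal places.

6.94 years

Periodic yield y = 0.0425. Discount each cash flow and weight by its year:
  t   CF        PV=CF/(1+0.0425)^t    t·PV
  1       125.00       119.9041       119.9041
  2       125.00       115.0159       230.0318
  3       125.00       110.3270       330.9810
  4       125.00       105.8293       423.3170
  5       125.00       101.5149       507.5744
  6       125.00        97.3764       584.2583
  7    50,125.00    37,456.0469   262,192.3283
  Σ                 38,106.0144   264,388.3949
Price P = Σ PV = 38,106.0144.
Macaulay duration = Σ(t·PV) / P = 264,388.3949 / 38,106.0144 = 6.93823 years.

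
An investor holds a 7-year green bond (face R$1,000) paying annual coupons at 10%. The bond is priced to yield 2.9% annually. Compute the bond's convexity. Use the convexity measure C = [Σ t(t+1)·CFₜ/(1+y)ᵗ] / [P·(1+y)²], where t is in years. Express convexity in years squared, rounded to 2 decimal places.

39.38

With y = 0.029:
  t   CF        PV=CF/(1+0.029)^t    t·PV        t(t+1)·PV
  1       100.00        97.1817        97.1817         194.3635
  2       100.00        94.4429       188.8858         566.6573
  3       100.00        91.7812       275.3437       1,101.3748
  4       100.00        89.1946       356.7783       1,783.8917
  5       100.00        86.6808       433.4042       2,600.4253
  6       100.00        84.2379       505.4277       3,537.9936
  7     1,100.00       900.5028     6,303.5195      50,428.1561
  Σ                  1,444.0220     8,160.5409      60,212.8623
P = 1,444.0220.
Convexity = Σ t(t+1)·PV / [P·(1+y)²] = 60,212.8623 / (1,444.0220 × 1.058841) = 39.38082.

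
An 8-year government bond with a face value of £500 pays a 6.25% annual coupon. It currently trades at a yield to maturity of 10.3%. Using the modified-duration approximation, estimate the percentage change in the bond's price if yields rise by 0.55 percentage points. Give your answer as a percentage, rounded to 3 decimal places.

Periodic yield y = 0.103. Modified duration first:
  t   CF        PV=CF/(1+0.103)^t    t·PV
  1        31.25        28.3318        28.3318
  2        31.25        25.6861        51.3723
  3        31.25        23.2875        69.8626
  4        31.25        21.1129        84.4516
  5        31.25        19.1413        95.7067
  6        31.25        17.3539       104.1234
  7        31.25        15.7334       110.1335
  8       531.25       242.4906     1,939.9245
  Σ                    393.1376     2,483.9064
P = 393.1376; D_Mac = 6.31816 yrs; D_mod = 6.31816/(1+0.103) = 5.72816 yrs.
ΔP/P ≈ -D_mod · Δy = -5.72816 × (+0.0055) = -0.031505 = -3.1505%.

-3.150%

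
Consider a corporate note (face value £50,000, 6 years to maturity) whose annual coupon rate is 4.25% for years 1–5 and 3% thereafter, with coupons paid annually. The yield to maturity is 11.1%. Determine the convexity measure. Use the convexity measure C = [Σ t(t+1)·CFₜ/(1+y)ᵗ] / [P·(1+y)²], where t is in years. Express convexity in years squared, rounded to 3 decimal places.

28.719

With y = 0.111:
  t   CF        PV=CF/(1+0.111)^t    t·PV        t(t+1)·PV
  1     2,125.00     1,912.6913     1,912.6913       3,825.3825
  2     2,125.00     1,721.5943     3,443.1886      10,329.5658
  3     2,125.00     1,549.5898     4,648.7695      18,595.0780
  4     2,125.00     1,394.7703     5,579.0813      27,895.4065
  5     2,125.00     1,255.4188     6,277.0942      37,662.5650
  6    51,500.00    27,385.6388   164,313.8327   1,150,196.8286
  Σ                 35,219.7033   186,174.6575   1,248,504.8264
P = 35,219.7033.
Convexity = Σ t(t+1)·PV / [P·(1+y)²] = 1,248,504.8264 / (35,219.7033 × 1.234321) = 28.71947.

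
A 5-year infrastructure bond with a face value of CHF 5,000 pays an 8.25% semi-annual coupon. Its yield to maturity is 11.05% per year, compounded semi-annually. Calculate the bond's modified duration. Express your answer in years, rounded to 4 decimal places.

3.9254 years

Periodic yield y = 0.05525. First find Macaulay duration:
  t   CF        PV=CF/(1+0.05525)^t    t·PV
  1       206.25       195.4513       195.4513
  2       206.25       185.2180       370.4360
  3       206.25       175.5205       526.5615
  4       206.25       166.3307       665.3230
  5       206.25       157.6221       788.1106
  6       206.25       149.3695       896.2167
  7       206.25       141.5489       990.8421
  8       206.25       134.1378     1,073.1021
  9       206.25       127.1147     1,144.0321
  10    5,206.25     3,040.6849    30,406.8485
  Σ                  4,472.9983    37,056.9241
P = 4,472.9983; Macaulay duration = 37,056.9241 / 4,472.9983 = 8.28458 half-year periods = 4.14229 years.
Modified duration = D_Mac / (1 + y) = 4.14229 / 1.05525 = 3.92541 years.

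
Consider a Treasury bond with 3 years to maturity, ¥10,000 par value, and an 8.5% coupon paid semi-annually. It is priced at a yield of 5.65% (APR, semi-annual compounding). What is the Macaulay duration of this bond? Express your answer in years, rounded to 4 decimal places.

2.7227 years

Periodic yield y = 0.02825. Discount each cash flow and weight by its period:
  t   CF        PV=CF/(1+0.02825)^t    t·PV
  1       425.00       413.3236       413.3236
  2       425.00       401.9680       803.9360
  3       425.00       390.9244     1,172.7732
  4       425.00       380.1842     1,520.7368
  5       425.00       369.7391     1,848.6953
  6    10,425.00     8,820.3081    52,921.8485
  Σ                 10,776.4474    58,681.3134
Price P = Σ PV = 10,776.4474.
Macaulay duration = Σ(t·PV) / P = 58,681.3134 / 10,776.4474 = 5.44533 half-year periods.
In years: 5.44533 / 2 = 2.72267 years.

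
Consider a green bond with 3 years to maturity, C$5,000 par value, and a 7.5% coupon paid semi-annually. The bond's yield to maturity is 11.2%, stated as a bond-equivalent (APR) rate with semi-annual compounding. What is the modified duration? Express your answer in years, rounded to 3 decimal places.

2.582 years

Periodic yield y = 0.056. First find Macaulay duration:
  t   CF        PV=CF/(1+0.056)^t    t·PV
  1       187.50       177.5568       177.5568
  2       187.50       168.1409       336.2819
  3       187.50       159.2244       477.6731
  4       187.50       150.7806       603.1226
  5       187.50       142.7847       713.9235
  6     5,187.50     3,740.8871    22,445.3226
  Σ                  4,539.3745    24,753.8804
P = 4,539.3745; Macaulay duration = 24,753.8804 / 4,539.3745 = 5.45315 half-year periods = 2.72657 years.
Modified duration = D_Mac / (1 + y) = 2.72657 / 1.056 = 2.58198 years.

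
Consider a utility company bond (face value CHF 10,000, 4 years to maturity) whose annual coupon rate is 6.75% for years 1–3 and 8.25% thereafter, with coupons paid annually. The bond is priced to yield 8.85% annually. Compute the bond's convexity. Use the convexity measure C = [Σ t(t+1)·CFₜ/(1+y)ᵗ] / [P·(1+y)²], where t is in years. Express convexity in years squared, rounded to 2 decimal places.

With y = 0.0885:
  t   CF        PV=CF/(1+0.0885)^t    t·PV        t(t+1)·PV
  1       675.00       620.1194       620.1194       1,240.2389
  2       675.00       569.7009     1,139.4018       3,418.2054
  3       675.00       523.3816     1,570.1449       6,280.5795
  4    10,825.00     7,711.0616    30,844.2463     154,221.2316
  Σ                  9,424.2635    34,173.9124     165,160.2554
P = 9,424.2635.
Convexity = Σ t(t+1)·PV / [P·(1+y)²] = 165,160.2554 / (9,424.2635 × 1.184832) = 14.79113.

14.79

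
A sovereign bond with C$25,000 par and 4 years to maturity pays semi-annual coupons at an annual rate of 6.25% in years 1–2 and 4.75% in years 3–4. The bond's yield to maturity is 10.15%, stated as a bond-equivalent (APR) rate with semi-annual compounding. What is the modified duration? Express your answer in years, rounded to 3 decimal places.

Periodic yield y = 0.05075. First find Macaulay duration:
  t   CF        PV=CF/(1+0.05075)^t    t·PV
  1       781.25       743.5165       743.5165
  2       781.25       707.6056     1,415.2111
  3       781.25       673.4290     2,020.2871
  4       781.25       640.9032     2,563.6128
  5       593.75       463.5607     2,317.8036
  6       593.75       441.1713     2,647.0277
  7       593.75       419.8632     2,939.0425
  8    25,593.75    17,224.1871   137,793.4967
  Σ                 21,314.2366   152,439.9980
P = 21,314.2366; Macaulay duration = 152,439.9980 / 21,314.2366 = 7.15203 half-year periods = 3.57601 years.
Modified duration = D_Mac / (1 + y) = 3.57601 / 1.05075 = 3.40330 years.

3.403 years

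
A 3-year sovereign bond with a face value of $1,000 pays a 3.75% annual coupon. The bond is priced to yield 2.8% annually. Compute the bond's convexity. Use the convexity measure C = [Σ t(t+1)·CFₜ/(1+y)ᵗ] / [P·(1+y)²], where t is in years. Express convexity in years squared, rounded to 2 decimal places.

With y = 0.028:
  t   CF        PV=CF/(1+0.028)^t    t·PV        t(t+1)·PV
  1        37.50        36.4786        36.4786          72.9572
  2        37.50        35.4850        70.9700         212.9101
  3     1,037.50       955.0119     2,865.0356      11,460.1422
  Σ                  1,026.9755     2,972.4842      11,746.0095
P = 1,026.9755.
Convexity = Σ t(t+1)·PV / [P·(1+y)²] = 11,746.0095 / (1,026.9755 × 1.056784) = 10.82291.

10.82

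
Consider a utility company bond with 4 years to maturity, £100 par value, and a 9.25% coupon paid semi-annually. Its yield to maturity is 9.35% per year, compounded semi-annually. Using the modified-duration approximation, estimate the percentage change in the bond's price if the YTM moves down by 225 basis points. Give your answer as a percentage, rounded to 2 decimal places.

+7.38%

Periodic yield y = 0.04675. Modified duration first:
  t   CF        PV=CF/(1+0.04675)^t    t·PV
  1        4.625         4.4184         4.4184
  2        4.625         4.2211         8.4422
  3        4.625         4.0326        12.0977
  4        4.625         3.8525        15.4099
  5        4.625         3.6804        18.4021
  6        4.625         3.5160        21.0962
  7        4.625         3.3590        23.5131
  8      104.625        72.5925       580.7399
  Σ                     99.6726       684.1196
P = 99.6726; D_Mac = 6.86367 half-year periods = 3.43184 yrs; D_mod = 3.43184/(1+0.04675) = 3.27856 yrs.
ΔP/P ≈ -D_mod · Δy = -3.27856 × (-0.0225) = +0.073768 = +7.3768%.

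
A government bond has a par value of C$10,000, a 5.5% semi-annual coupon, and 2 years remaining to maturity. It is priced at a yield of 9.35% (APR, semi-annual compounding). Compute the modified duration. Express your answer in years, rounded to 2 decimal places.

1.83 years

Periodic yield y = 0.04675. First find Macaulay duration:
  t   CF        PV=CF/(1+0.04675)^t    t·PV
  1       275.00       262.7179       262.7179
  2       275.00       250.9844       501.9688
  3       275.00       239.7749       719.3248
  4    10,275.00     8,558.7423    34,234.9694
  Σ                  9,312.2196    35,718.9809
P = 9,312.2196; Macaulay duration = 35,718.9809 / 9,312.2196 = 3.83571 half-year periods = 1.91786 years.
Modified duration = D_Mac / (1 + y) = 1.91786 / 1.04675 = 1.83220 years.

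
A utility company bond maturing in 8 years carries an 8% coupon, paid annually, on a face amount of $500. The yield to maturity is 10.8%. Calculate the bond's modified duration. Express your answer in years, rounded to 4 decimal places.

5.4550 years

Periodic yield y = 0.108. First find Macaulay duration:
  t   CF        PV=CF/(1+0.108)^t    t·PV
  1        40.00        36.1011        36.1011
  2        40.00        32.5822        65.1644
  3        40.00        29.4063        88.2190
  4        40.00        26.5400       106.1600
  5        40.00        23.9531       119.7654
  6        40.00        21.6183       129.7098
  7        40.00        19.5111       136.5777
  8       540.00       237.7254     1,901.8036
  Σ                    427.4375     2,583.5009
P = 427.4375; Macaulay duration = 2,583.5009 / 427.4375 = 6.04416 years.
Modified duration = D_Mac / (1 + y) = 6.04416 / 1.108 = 5.45502 years.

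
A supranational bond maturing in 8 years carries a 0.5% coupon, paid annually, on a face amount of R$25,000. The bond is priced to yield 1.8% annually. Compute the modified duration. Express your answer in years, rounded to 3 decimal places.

Periodic yield y = 0.018. First find Macaulay duration:
  t   CF        PV=CF/(1+0.018)^t    t·PV
  1       125.00       122.7898       122.7898
  2       125.00       120.6186       241.2373
  3       125.00       118.4859       355.4577
  4       125.00       116.3909       465.5635
  5       125.00       114.3329       571.6644
  6       125.00       112.3113       673.8676
  7       125.00       110.3254       772.2779
  8    25,125.00    21,783.3087   174,266.4697
  Σ                 22,598.5635   177,469.3279
P = 22,598.5635; Macaulay duration = 177,469.3279 / 22,598.5635 = 7.85312 years.
Modified duration = D_Mac / (1 + y) = 7.85312 / 1.018 = 7.71427 years.

7.714 years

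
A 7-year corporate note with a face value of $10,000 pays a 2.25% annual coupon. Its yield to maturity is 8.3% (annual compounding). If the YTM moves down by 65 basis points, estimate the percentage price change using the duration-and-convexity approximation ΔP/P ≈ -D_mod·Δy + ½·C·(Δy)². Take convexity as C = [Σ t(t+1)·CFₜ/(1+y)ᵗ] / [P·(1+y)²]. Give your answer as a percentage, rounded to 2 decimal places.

+3.96%

With y = 0.083:
  t   CF        PV=CF/(1+0.083)^t    t·PV        t(t+1)·PV
  1       225.00       207.7562       207.7562         415.5125
  2       225.00       191.8340       383.6680       1,151.0041
  3       225.00       177.1320       531.3961       2,125.5846
  4       225.00       163.5568       654.2273       3,271.1367
  5       225.00       151.0220       755.1100       4,530.6602
  6       225.00       139.4478       836.6870       5,856.8091
  7    10,225.00     5,851.4584    40,960.2087     327,681.6692
  Σ                  6,882.2073    44,329.0534     345,032.3763
P = 6,882.2073; D_Mac = 6.44111 yrs; D_mod = 5.94747 yrs; C = 42.74400.
Duration effect: -5.94747 × (-0.0065) = +0.038659
Convexity effect: 0.5 × 42.74400 × (-0.0065)² = +0.0009030
ΔP/P ≈ +0.038659 + 0.0009030 = +0.039562 = +3.9562%.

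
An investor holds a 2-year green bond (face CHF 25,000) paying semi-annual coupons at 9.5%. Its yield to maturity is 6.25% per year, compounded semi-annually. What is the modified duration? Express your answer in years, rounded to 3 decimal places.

1.816 years

Periodic yield y = 0.03125. First find Macaulay duration:
  t   CF        PV=CF/(1+0.03125)^t    t·PV
  1     1,187.50     1,151.5152     1,151.5152
  2     1,187.50     1,116.6208     2,233.2415
  3     1,187.50     1,082.7838     3,248.3513
  4    26,187.50    23,154.6486    92,618.5943
  Σ                 26,505.5682    99,251.7023
P = 26,505.5682; Macaulay duration = 99,251.7023 / 26,505.5682 = 3.74456 half-year periods = 1.87228 years.
Modified duration = D_Mac / (1 + y) = 1.87228 / 1.03125 = 1.81554 years.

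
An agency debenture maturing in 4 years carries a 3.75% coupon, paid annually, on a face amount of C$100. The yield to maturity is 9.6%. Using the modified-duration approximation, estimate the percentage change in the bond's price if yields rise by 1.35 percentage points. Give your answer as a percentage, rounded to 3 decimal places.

-4.634%

Periodic yield y = 0.096. Modified duration first:
  t   CF        PV=CF/(1+0.096)^t    t·PV
  1         3.75         3.4215         3.4215
  2         3.75         3.1218         6.2437
  3         3.75         2.8484         8.5452
  4       103.75        71.9028       287.6113
  Σ                     81.2946       305.8216
P = 81.2946; D_Mac = 3.76189 yrs; D_mod = 3.76189/(1+0.096) = 3.43239 yrs.
ΔP/P ≈ -D_mod · Δy = -3.43239 × (+0.0135) = -0.046337 = -4.6337%.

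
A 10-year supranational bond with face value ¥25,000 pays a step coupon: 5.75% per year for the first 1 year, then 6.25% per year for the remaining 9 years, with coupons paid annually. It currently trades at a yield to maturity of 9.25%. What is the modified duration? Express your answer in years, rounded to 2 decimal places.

Periodic yield y = 0.0925. First find Macaulay duration:
  t   CF        PV=CF/(1+0.0925)^t    t·PV
  1     1,437.50     1,315.7895     1,315.7895
  2     1,562.50     1,309.1130     2,618.2260
  3     1,562.50     1,198.2728     3,594.8183
  4     1,562.50     1,096.8172     4,387.2687
  5     1,562.50     1,003.9516     5,019.7582
  6     1,562.50       918.9489     5,513.6933
  7     1,562.50       841.1431     5,888.0020
  8     1,562.50       769.9251     6,159.4006
  9     1,562.50       704.7369     6,342.6322
  10   26,562.50    10,966.1578   109,661.5780
  Σ                 20,124.8559   150,501.1667
P = 20,124.8559; Macaulay duration = 150,501.1667 / 20,124.8559 = 7.47837 years.
Modified duration = D_Mac / (1 + y) = 7.47837 / 1.0925 = 6.84519 years.

6.85 years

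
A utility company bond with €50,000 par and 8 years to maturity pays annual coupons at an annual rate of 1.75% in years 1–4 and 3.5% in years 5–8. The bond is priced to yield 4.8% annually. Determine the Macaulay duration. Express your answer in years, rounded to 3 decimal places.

7.405 years

Periodic yield y = 0.048. Discount each cash flow and weight by its year:
  t   CF        PV=CF/(1+0.048)^t    t·PV
  1       875.00       834.9237       834.9237
  2       875.00       796.6829     1,593.3658
  3       875.00       760.1936     2,280.5808
  4       875.00       725.3756     2,901.5023
  5     1,750.00     1,384.3045     6,921.5226
  6     1,750.00     1,320.9013     7,925.4075
  7     1,750.00     1,260.4020     8,822.8137
  8    51,750.00    35,564.7772   284,518.2180
  Σ                 42,647.5607   315,798.3343
Price P = Σ PV = 42,647.5607.
Macaulay duration = Σ(t·PV) / P = 315,798.3343 / 42,647.5607 = 7.40484 years.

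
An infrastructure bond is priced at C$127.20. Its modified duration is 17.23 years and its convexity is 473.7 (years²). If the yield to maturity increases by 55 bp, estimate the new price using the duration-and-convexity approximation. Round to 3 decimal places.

C$116.057

Duration effect: -D_mod·Δy = -17.23 × (+0.0055) = -0.094765
Convexity effect: ½·C·(Δy)² = 0.5 × 473.7 × (0.0055)² = +0.0071647125
ΔP/P ≈ -0.094765 + 0.0071647125 = -0.0876002875
New price ≈ 127.20 × (1 - 0.0876002875) = 116.05724343.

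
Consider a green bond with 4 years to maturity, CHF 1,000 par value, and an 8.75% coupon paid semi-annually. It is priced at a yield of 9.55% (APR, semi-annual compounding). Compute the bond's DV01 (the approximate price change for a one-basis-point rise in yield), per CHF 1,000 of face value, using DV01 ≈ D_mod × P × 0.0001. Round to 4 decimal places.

CHF 0.3208

Periodic yield y = 0.04775.
  t   CF        PV=CF/(1+0.04775)^t    t·PV
  1        43.75        41.7561        41.7561
  2        43.75        39.8532        79.7063
  3        43.75        38.0369       114.1107
  4        43.75        36.3034       145.2136
  5        43.75        34.6489       173.2446
  6        43.75        33.0698       198.4190
  7        43.75        31.5627       220.9390
  8     1,043.75       718.6793     5,749.4344
  Σ                    973.9104     6,722.8237
P = 973.9104; D_Mac = 6.90292 half-year periods = 3.45146 yrs; D_mod = 3.29416 yrs.
DV01 ≈ 3.29416 × 973.9104 × 0.0001 = 0.320822.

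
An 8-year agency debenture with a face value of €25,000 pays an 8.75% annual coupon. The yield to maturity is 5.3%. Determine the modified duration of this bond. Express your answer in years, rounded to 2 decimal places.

Periodic yield y = 0.053. First find Macaulay duration:
  t   CF        PV=CF/(1+0.053)^t    t·PV
  1     2,187.50     2,077.3979     2,077.3979
  2     2,187.50     1,972.8375     3,945.6750
  3     2,187.50     1,873.5399     5,620.6197
  4     2,187.50     1,779.2402     7,116.9607
  5     2,187.50     1,689.6868     8,448.4339
  6     2,187.50     1,604.6408     9,627.8449
  7     2,187.50     1,523.8754    10,667.1279
  8    27,187.50    17,986.3195   143,890.5564
  Σ                 30,507.5381   191,394.6165
P = 30,507.5381; Macaulay duration = 191,394.6165 / 30,507.5381 = 6.27368 years.
Modified duration = D_Mac / (1 + y) = 6.27368 / 1.053 = 5.95791 years.

5.96 years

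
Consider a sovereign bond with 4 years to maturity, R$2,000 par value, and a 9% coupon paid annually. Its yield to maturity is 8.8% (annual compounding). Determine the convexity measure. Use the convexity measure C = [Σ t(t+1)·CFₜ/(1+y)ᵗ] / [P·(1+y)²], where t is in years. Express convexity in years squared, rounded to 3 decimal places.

With y = 0.088:
  t   CF        PV=CF/(1+0.088)^t    t·PV        t(t+1)·PV
  1       180.00       165.4412       165.4412         330.8824
  2       180.00       152.0599       304.1198         912.3594
  3       180.00       139.7609       419.2828       1,677.1313
  4     2,180.00     1,555.7539     6,223.0158      31,115.0790
  Σ                  2,013.0160     7,111.8596      34,035.4521
P = 2,013.0160.
Convexity = Σ t(t+1)·PV / [P·(1+y)²] = 34,035.4521 / (2,013.0160 × 1.183744) = 14.28323.

14.283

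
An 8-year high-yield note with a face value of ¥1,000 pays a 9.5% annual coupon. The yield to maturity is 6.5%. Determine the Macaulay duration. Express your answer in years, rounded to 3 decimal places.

6.127 years

Periodic yield y = 0.065. Discount each cash flow and weight by its year:
  t   CF        PV=CF/(1+0.065)^t    t·PV
  1        95.00        89.2019        89.2019
  2        95.00        83.7576       167.5153
  3        95.00        78.6457       235.9370
  4        95.00        73.8457       295.3828
  5        95.00        69.3387       346.6934
  6        95.00        65.1067       390.6404
  7        95.00        61.1331       427.9316
  8     1,095.00       661.6332     5,293.0652
  Σ                  1,182.6625     7,246.3676
Price P = Σ PV = 1,182.6625.
Macaulay duration = Σ(t·PV) / P = 7,246.3676 / 1,182.6625 = 6.12716 years.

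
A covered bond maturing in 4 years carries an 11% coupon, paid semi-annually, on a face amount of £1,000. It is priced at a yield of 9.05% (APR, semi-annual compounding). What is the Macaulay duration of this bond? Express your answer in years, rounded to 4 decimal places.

3.3646 years

Periodic yield y = 0.04525. Discount each cash flow and weight by its period:
  t   CF        PV=CF/(1+0.04525)^t    t·PV
  1        55.00        52.6190        52.6190
  2        55.00        50.3411       100.6821
  3        55.00        48.1617       144.4852
  4        55.00        46.0768       184.3071
  5        55.00        44.0821       220.4103
  6        55.00        42.1737       253.0422
  7        55.00        40.3479       282.4356
  8     1,055.00       740.4420     5,923.5361
  Σ                  1,064.2443     7,161.5175
Price P = Σ PV = 1,064.2443.
Macaulay duration = Σ(t·PV) / P = 7,161.5175 / 1,064.2443 = 6.72920 half-year periods.
In years: 6.72920 / 2 = 3.36460 years.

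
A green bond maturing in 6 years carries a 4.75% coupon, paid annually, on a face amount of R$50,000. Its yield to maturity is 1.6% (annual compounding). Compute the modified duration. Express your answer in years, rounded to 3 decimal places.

5.332 years

Periodic yield y = 0.016. First find Macaulay duration:
  t   CF        PV=CF/(1+0.016)^t    t·PV
  1     2,375.00     2,337.5984     2,337.5984
  2     2,375.00     2,300.7859     4,601.5717
  3     2,375.00     2,264.5530     6,793.6590
  4     2,375.00     2,228.8908     8,915.5630
  5     2,375.00     2,193.7901    10,968.9505
  6    52,375.00    47,616.9735   285,701.8409
  Σ                 58,942.5916   319,319.1835
P = 58,942.5916; Macaulay duration = 319,319.1835 / 58,942.5916 = 5.41746 years.
Modified duration = D_Mac / (1 + y) = 5.41746 / 1.016 = 5.33215 years.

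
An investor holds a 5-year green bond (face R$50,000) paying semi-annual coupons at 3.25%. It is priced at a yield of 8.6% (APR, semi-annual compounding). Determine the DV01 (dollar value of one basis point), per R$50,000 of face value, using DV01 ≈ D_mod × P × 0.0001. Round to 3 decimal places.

Periodic yield y = 0.043.
  t   CF        PV=CF/(1+0.043)^t    t·PV
  1       812.50       779.0029       779.0029
  2       812.50       746.8867     1,493.7735
  3       812.50       716.0947     2,148.2840
  4       812.50       686.5721     2,746.2883
  5       812.50       658.2666     3,291.3331
  6       812.50       631.1281     3,786.7686
  7       812.50       605.1084     4,235.7591
  8       812.50       580.1615     4,641.2920
  9       812.50       556.2430     5,006.1874
  10   50,812.50    33,352.4298   333,524.2979
  Σ                 39,311.8939   361,652.9868
P = 39,311.8939; D_Mac = 9.19958 half-year periods = 4.59979 yrs; D_mod = 4.41015 yrs.
DV01 ≈ 4.41015 × 39,311.8939 × 0.0001 = 17.337152.

R$17.337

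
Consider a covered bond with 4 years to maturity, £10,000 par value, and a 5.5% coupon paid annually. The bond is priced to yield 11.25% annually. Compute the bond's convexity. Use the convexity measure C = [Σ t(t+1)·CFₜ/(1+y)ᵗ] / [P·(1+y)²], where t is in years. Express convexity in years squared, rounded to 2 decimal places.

With y = 0.1125:
  t   CF        PV=CF/(1+0.1125)^t    t·PV        t(t+1)·PV
  1       550.00       494.3820       494.3820         988.7640
  2       550.00       444.3883       888.7767       2,666.3300
  3       550.00       399.4502     1,198.3506       4,793.4023
  4    10,550.00     6,887.3536    27,549.4144     137,747.0722
  Σ                  8,225.5742    30,130.9237     146,195.5685
P = 8,225.5742.
Convexity = Σ t(t+1)·PV / [P·(1+y)²] = 146,195.5685 / (8,225.5742 × 1.237656) = 14.36045.

14.36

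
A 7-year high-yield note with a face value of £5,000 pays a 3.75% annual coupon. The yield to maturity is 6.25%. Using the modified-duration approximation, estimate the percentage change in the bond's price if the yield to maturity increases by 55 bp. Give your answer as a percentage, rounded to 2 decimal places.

-3.22%

Periodic yield y = 0.0625. Modified duration first:
  t   CF        PV=CF/(1+0.0625)^t    t·PV
  1       187.50       176.4706       176.4706
  2       187.50       166.0900       332.1799
  3       187.50       156.3200       468.9599
  4       187.50       147.1247       588.4987
  5       187.50       138.4703       692.3514
  6       187.50       130.3250       781.9498
  7     5,187.50     3,393.5601    23,754.9204
  Σ                  4,308.3605    26,795.3307
P = 4,308.3605; D_Mac = 6.21938 yrs; D_mod = 6.21938/(1+0.0625) = 5.85353 yrs.
ΔP/P ≈ -D_mod · Δy = -5.85353 × (+0.0055) = -0.032194 = -3.2194%.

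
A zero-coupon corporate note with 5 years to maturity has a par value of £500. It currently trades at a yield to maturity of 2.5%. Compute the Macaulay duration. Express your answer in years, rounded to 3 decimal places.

A zero-coupon bond has a single cash flow at maturity, so its Macaulay duration equals its maturity: 5 years.

5.000 years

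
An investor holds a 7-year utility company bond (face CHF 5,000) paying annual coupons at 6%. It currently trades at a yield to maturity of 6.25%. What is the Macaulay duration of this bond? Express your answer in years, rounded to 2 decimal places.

Periodic yield y = 0.0625. Discount each cash flow and weight by its year:
  t   CF        PV=CF/(1+0.0625)^t    t·PV
  1       300.00       282.3529       282.3529
  2       300.00       265.7439       531.4879
  3       300.00       250.1119       750.3358
  4       300.00       235.3995       941.5979
  5       300.00       221.5525     1,107.7623
  6       300.00       208.5200     1,251.1197
  7     5,300.00     3,467.1553    24,270.0873
  Σ                  4,930.8361    29,134.7439
Price P = Σ PV = 4,930.8361.
Macaulay duration = Σ(t·PV) / P = 29,134.7439 / 4,930.8361 = 5.90868 years.

5.91 years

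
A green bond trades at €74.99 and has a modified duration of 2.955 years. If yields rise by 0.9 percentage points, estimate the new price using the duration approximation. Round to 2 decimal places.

€73.00

Duration approximation: ΔP/P ≈ -D_mod · Δy = -2.955 × (+0.009) = -0.026595.
New price ≈ 74.99 × (1 - 0.026595) = 72.99564095.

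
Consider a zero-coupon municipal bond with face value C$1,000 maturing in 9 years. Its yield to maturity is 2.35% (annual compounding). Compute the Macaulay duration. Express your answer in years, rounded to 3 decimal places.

A zero-coupon bond has a single cash flow at maturity, so its Macaulay duration equals its maturity: 9 years.

9.000 years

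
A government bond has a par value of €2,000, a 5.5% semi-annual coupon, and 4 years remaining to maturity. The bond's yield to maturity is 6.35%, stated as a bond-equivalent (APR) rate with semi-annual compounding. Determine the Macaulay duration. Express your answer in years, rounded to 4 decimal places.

Periodic yield y = 0.03175. Discount each cash flow and weight by its period:
  t   CF        PV=CF/(1+0.03175)^t    t·PV
  1        55.00        53.3075        53.3075
  2        55.00        51.6671       103.3341
  3        55.00        50.0771       150.2313
  4        55.00        48.5361       194.1444
  5        55.00        47.0425       235.2125
  6        55.00        45.5949       273.5691
  7        55.00        44.1918       309.3424
  8     2,055.00     1,600.3538    12,802.8304
  Σ                  1,940.7707    14,121.9716
Price P = Σ PV = 1,940.7707.
Macaulay duration = Σ(t·PV) / P = 14,121.9716 / 1,940.7707 = 7.27648 half-year periods.
In years: 7.27648 / 2 = 3.63824 years.

3.6382 years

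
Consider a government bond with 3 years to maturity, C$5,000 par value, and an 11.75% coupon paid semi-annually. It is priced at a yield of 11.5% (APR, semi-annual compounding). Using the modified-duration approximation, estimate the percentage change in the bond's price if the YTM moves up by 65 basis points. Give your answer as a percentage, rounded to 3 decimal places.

Periodic yield y = 0.0575. Modified duration first:
  t   CF        PV=CF/(1+0.0575)^t    t·PV
  1       293.75       277.7778       277.7778
  2       293.75       262.6740       525.3480
  3       293.75       248.3915       745.1745
  4       293.75       234.8856       939.5424
  5       293.75       222.1140     1,110.5702
  6     5,293.75     3,785.1332    22,710.7994
  Σ                  5,030.9762    26,309.2123
P = 5,030.9762; D_Mac = 5.22944 half-year periods = 2.61472 yrs; D_mod = 2.61472/(1+0.0575) = 2.47255 yrs.
ΔP/P ≈ -D_mod · Δy = -2.47255 × (+0.0065) = -0.016072 = -1.6072%.

-1.607%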